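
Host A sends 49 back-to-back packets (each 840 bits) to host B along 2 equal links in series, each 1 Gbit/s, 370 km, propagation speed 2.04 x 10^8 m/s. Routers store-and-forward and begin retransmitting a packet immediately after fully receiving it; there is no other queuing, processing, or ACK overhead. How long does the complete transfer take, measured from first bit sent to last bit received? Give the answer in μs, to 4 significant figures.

3669 μs

Per-hop transmission t_tx = L/R = 840/1000000000 = 0.84 μs.
Per-hop propagation t_prop = 370000/204000000 = 1813.73 μs.
Pipeline fill: first packet needs 2·t_tx to clear all hops; remaining 48 packets each add one t_tx.
Total = (2+49-1)·t_tx + 2·t_prop = 50·0.84 + 2·1813.73 = 3669 μs.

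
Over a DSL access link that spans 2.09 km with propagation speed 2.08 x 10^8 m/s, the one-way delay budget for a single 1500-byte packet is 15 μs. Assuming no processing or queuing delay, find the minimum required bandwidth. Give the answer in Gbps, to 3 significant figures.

L = 12000 bits.
Propagation delay = 2090 / 208000000 = 10.0481 μs.
Transmission budget = 15 − 10.0481 = 4.95192 μs.
R ≥ L / t_tx = 12000 bits / 4.95192e-06 s = 2.42 Gbps.

2.42 Gbps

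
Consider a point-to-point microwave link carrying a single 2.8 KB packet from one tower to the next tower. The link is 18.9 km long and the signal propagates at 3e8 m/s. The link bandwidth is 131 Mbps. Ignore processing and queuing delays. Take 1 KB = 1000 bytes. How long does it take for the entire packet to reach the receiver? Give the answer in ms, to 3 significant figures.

0.234 ms

L = 22400 bits.
Transmission delay = L/R = 22400 / 131000000 = 0.170992 ms.
Propagation delay = d/s = 18900 m / 300000000 m/s = 0.063 ms.
Total = 0.234 ms.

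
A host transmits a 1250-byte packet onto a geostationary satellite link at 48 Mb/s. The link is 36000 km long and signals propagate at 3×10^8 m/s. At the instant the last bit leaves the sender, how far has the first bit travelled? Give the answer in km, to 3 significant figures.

62.5 km

t_tx = L/R = 10000/48000000 = 0.000208333 s.
Distance = s × t_tx = 300000000 × 0.000208333 = 62.5 km.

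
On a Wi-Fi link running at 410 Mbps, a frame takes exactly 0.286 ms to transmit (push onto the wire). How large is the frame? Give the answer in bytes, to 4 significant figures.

14660 bytes

L = R × t_tx = 410000000 b/s × 0.000286 s = 117260 bits.
In bytes: 117260 / 8 = 14660 bytes.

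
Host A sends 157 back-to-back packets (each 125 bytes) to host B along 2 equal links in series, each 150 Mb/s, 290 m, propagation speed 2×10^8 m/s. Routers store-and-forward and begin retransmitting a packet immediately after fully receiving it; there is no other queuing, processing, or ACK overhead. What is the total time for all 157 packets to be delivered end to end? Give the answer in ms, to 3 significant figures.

1.06 ms

Per-hop transmission t_tx = L/R = 1000/150000000 = 0.00666667 ms.
Per-hop propagation t_prop = 290/200000000 = 0.00145 ms.
Pipeline fill: first packet needs 2·t_tx to clear all hops; remaining 156 packets each add one t_tx.
Total = (2+157-1)·t_tx + 2·t_prop = 158·0.00666667 + 2·0.00145 = 1.06 ms.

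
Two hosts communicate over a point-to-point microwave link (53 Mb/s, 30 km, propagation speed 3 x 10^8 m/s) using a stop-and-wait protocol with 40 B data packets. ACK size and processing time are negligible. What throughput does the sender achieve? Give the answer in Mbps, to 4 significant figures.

1.553 Mbps

t_tx = L/R = 320/53000000 = 6.03774e-06 s.
t_prop = 30000/300000000 = 0.0001 s; RTT = 0.0002 s.
Cycle = t_tx + RTT = 0.000206038 s.
Throughput = L / cycle = 320 / 0.000206038 = 1.553 Mbps.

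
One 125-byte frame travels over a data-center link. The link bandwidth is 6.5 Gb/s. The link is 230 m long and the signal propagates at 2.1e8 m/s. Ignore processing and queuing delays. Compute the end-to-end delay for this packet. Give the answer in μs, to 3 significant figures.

L = 125 × 8 = 1000 bits.
Transmission delay = L/R = 1000 / 6500000000 = 0.153846 μs.
Propagation delay = d/s = 230 m / 210000000 m/s = 1.09524 μs.
Total = 1.25 μs.

1.25 μs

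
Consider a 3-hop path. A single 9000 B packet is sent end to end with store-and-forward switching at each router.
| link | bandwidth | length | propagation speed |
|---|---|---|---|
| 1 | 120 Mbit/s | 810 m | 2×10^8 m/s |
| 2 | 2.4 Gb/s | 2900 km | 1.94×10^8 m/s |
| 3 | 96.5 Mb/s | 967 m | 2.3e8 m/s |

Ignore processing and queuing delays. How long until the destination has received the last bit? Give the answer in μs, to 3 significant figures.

16300 μs

L = 9000 × 8 = 72000 bits.
Transmission delays (L/R per hop): 600, 30, 746.114 μs; sum = 1376.11 μs.
Propagation delays (d/s per hop): 4.05, 14948.5, 4.20435 μs; sum = 14956.7 μs.
End-to-end = 16300 μs.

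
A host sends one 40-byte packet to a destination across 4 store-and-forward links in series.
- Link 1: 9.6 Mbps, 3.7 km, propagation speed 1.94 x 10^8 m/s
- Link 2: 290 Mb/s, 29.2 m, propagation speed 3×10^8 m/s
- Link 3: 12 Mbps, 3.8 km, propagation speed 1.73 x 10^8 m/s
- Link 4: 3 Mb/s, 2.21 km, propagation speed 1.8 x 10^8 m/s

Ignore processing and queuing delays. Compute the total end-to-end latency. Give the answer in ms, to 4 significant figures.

0.2212 ms

L = 40 × 8 = 320 bits.
Transmission delays (L/R per hop): 0.0333333, 0.00110345, 0.0266667, 0.106667 ms; sum = 0.16777 ms.
Propagation delays (d/s per hop): 0.0190722, 9.73333e-05, 0.0219653, 0.0122778 ms; sum = 0.0534126 ms.
End-to-end = 0.2212 ms.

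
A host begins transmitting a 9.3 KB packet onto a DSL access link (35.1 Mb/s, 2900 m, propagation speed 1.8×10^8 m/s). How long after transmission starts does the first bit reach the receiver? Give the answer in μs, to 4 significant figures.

16.11 μs

First bit experiences only propagation delay: d/s = 2900/180000000 = 16.11 μs.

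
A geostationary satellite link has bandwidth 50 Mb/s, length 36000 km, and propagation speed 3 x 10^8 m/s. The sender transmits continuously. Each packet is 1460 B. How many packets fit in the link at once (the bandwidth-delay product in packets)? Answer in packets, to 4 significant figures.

513.7 packets

Propagation delay = 36000000 / 300000000 = 0.12 s.
BDP = R × t_prop = 50000000 × 0.12 = 6000000 bits.
In packets of 11680 bits: 513.7 packets.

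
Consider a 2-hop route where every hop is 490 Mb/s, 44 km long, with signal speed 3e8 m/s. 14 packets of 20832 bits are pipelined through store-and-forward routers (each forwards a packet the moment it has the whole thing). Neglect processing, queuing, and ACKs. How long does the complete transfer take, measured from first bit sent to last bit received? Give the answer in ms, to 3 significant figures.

Per-hop transmission t_tx = L/R = 20832/490000000 = 0.0425143 ms.
Per-hop propagation t_prop = 44000/300000000 = 0.146667 ms.
Pipeline fill: first packet needs 2·t_tx to clear all hops; remaining 13 packets each add one t_tx.
Total = (2+14-1)·t_tx + 2·t_prop = 15·0.0425143 + 2·0.146667 = 0.931 ms.

0.931 ms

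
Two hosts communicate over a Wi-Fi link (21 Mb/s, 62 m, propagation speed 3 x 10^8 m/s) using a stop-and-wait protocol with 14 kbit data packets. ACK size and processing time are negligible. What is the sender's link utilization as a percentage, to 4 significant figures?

99.94 %

t_tx = L/R = 14000/21000000 = 0.000666667 s.
t_prop = 62/300000000 = 2.06667e-07 s; RTT = 4.13333e-07 s.
Cycle = t_tx + RTT = 0.00066708 s.
Utilization = t_tx / cycle = 0.000666667/0.00066708 = 99.94 %.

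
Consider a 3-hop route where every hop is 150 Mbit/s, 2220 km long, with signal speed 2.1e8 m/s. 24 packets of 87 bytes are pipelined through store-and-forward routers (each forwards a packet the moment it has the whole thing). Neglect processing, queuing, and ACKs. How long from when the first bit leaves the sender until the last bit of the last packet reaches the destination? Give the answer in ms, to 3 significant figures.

Per-hop transmission t_tx = L/R = 696/150000000 = 0.00464 ms.
Per-hop propagation t_prop = 2220000/210000000 = 10.5714 ms.
Pipeline fill: first packet needs 3·t_tx to clear all hops; remaining 23 packets each add one t_tx.
Total = (3+24-1)·t_tx + 3·t_prop = 26·0.00464 + 3·10.5714 = 31.8 ms.

31.8 ms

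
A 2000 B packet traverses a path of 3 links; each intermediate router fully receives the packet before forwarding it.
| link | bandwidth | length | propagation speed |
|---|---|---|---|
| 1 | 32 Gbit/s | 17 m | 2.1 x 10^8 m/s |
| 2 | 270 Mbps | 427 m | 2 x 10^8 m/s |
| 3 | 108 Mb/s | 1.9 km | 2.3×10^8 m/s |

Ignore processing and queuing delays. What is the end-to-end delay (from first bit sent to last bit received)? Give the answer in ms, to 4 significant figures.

0.2184 ms

L = 2000 × 8 = 16000 bits.
Transmission delays (L/R per hop): 0.0005, 0.0592593, 0.148148 ms; sum = 0.207907 ms.
Propagation delays (d/s per hop): 8.09524e-05, 0.002135, 0.00826087 ms; sum = 0.0104768 ms.
End-to-end = 0.2184 ms.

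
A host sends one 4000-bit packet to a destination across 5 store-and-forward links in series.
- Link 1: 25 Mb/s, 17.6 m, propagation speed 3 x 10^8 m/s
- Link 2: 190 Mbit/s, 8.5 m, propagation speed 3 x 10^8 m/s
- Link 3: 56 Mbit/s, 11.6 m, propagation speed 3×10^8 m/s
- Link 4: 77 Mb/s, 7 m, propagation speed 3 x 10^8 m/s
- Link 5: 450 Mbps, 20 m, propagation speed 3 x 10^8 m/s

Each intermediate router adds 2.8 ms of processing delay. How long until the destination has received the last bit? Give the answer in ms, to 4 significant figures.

Transmission delays (L/R per hop): 0.16, 0.0210526, 0.0714286, 0.0519481, 0.00888889 ms; sum = 0.313318 ms.
Propagation delays (d/s per hop): 5.86667e-05, 2.83333e-05, 3.86667e-05, 2.33333e-05, 6.66667e-05 ms; sum = 0.000215667 ms.
Processing at 4 router(s): 4 × 2.8 ms = 11.2 ms.
End-to-end = 11.51 ms.

11.51 ms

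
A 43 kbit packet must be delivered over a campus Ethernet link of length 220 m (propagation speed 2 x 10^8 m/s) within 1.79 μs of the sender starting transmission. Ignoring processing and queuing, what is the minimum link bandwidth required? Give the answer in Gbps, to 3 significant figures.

Propagation delay = 220 / 200000000 = 1.1 μs.
Transmission budget = 1.79 − 1.1 = 0.69 μs.
R ≥ L / t_tx = 43000 bits / 6.9e-07 s = 62.3 Gbps.

62.3 Gbps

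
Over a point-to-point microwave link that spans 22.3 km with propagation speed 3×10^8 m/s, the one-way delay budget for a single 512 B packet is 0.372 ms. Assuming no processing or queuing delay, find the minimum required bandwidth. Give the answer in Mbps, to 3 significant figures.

13.8 Mbps

L = 4096 bits.
Propagation delay = 22300 / 300000000 = 0.0743333 ms.
Transmission budget = 0.372 − 0.0743333 = 0.297667 ms.
R ≥ L / t_tx = 4096 bits / 0.000297667 s = 13.8 Mbps.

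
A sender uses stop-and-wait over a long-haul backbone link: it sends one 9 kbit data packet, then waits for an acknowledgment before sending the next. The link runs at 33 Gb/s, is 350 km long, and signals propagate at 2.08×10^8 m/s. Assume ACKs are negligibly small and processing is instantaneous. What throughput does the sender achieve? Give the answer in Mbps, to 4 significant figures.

t_tx = L/R = 9000/33000000000 = 2.72727e-07 s.
t_prop = 350000/208000000 = 0.00168269 s; RTT = 0.00336538 s.
Cycle = t_tx + RTT = 0.00336566 s.
Throughput = L / cycle = 9000 / 0.00336566 = 2.674 Mbps.

2.674 Mbps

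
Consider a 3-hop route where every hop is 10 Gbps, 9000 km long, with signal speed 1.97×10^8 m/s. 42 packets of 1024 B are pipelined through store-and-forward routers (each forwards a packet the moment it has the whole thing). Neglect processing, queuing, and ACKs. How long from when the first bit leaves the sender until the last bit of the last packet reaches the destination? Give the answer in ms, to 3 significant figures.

Per-hop transmission t_tx = L/R = 8192/10000000000 = 0.0008192 ms.
Per-hop propagation t_prop = 9000000/197000000 = 45.6853 ms.
Pipeline fill: first packet needs 3·t_tx to clear all hops; remaining 41 packets each add one t_tx.
Total = (3+42-1)·t_tx + 3·t_prop = 44·0.0008192 + 3·45.6853 = 137 ms.

137 ms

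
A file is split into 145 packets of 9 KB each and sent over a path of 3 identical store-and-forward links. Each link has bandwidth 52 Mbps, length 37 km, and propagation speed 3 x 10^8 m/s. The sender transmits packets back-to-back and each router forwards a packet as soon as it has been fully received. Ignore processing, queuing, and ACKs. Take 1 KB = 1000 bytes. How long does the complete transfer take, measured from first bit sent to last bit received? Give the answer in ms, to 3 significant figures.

Per-hop transmission t_tx = L/R = 72000/52000000 = 1.38462 ms.
Per-hop propagation t_prop = 37000/300000000 = 0.123333 ms.
Pipeline fill: first packet needs 3·t_tx to clear all hops; remaining 144 packets each add one t_tx.
Total = (3+145-1)·t_tx + 3·t_prop = 147·1.38462 + 3·0.123333 = 204 ms.

204 ms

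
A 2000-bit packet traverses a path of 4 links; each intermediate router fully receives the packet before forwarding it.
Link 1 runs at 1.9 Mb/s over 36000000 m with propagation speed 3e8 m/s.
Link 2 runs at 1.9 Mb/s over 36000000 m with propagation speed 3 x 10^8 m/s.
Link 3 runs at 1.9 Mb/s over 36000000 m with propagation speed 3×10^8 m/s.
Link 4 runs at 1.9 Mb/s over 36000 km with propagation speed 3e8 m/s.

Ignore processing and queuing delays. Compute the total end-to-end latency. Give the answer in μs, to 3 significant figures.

Transmission delay per hop = L/R = 2000/1900000 = 1052.63 μs; 4 hops → 4210.53 μs.
Propagation delays (d/s per hop): 120000, 120000, 120000, 120000 μs; sum = 480000 μs.
End-to-end = 484000 μs.

484000 μs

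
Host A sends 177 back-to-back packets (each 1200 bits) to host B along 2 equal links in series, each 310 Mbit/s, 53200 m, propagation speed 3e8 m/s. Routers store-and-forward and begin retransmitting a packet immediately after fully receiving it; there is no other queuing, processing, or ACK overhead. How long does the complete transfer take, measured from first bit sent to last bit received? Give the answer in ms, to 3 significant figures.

1.04 ms

Per-hop transmission t_tx = L/R = 1200/310000000 = 0.00387097 ms.
Per-hop propagation t_prop = 53200/300000000 = 0.177333 ms.
Pipeline fill: first packet needs 2·t_tx to clear all hops; remaining 176 packets each add one t_tx.
Total = (2+177-1)·t_tx + 2·t_prop = 178·0.00387097 + 2·0.177333 = 1.04 ms.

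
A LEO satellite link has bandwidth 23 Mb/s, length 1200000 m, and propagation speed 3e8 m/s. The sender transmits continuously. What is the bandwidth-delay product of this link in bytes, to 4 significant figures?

Propagation delay = 1200000 / 300000000 = 0.004 s.
BDP = R × t_prop = 23000000 × 0.004 = 92000 bits.
In bytes: 92000/8 = 11500 bytes.

11500 bytes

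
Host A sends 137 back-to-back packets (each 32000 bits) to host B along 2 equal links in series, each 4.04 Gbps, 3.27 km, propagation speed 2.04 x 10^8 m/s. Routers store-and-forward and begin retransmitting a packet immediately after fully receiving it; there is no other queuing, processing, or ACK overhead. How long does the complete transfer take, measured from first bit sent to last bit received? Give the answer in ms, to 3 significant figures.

Per-hop transmission t_tx = L/R = 32000/4040000000 = 0.00792079 ms.
Per-hop propagation t_prop = 3270/204000000 = 0.0160294 ms.
Pipeline fill: first packet needs 2·t_tx to clear all hops; remaining 136 packets each add one t_tx.
Total = (2+137-1)·t_tx + 2·t_prop = 138·0.00792079 + 2·0.0160294 = 1.13 ms.

1.13 ms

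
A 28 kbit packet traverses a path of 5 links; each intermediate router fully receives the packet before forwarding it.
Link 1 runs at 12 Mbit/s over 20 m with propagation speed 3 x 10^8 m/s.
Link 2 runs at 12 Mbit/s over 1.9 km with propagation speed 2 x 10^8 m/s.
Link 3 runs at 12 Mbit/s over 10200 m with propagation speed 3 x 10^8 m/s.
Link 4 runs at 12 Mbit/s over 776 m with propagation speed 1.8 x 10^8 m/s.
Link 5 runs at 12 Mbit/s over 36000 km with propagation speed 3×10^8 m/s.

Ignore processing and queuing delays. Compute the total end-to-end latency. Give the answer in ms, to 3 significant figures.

132 ms

L = 28000 bits.
Transmission delay per hop = L/R = 28000/12000000 = 2.33333 ms; 5 hops → 11.6667 ms.
Propagation delays (d/s per hop): 6.66667e-05, 0.0095, 0.034, 0.00431111, 120 ms; sum = 120.048 ms.
End-to-end = 132 ms.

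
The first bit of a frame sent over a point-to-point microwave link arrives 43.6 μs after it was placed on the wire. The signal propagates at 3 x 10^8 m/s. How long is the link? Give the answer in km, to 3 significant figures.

d = s × t_prop = 300000000 × 4.36e-05 = 13.1 km.

13.1 km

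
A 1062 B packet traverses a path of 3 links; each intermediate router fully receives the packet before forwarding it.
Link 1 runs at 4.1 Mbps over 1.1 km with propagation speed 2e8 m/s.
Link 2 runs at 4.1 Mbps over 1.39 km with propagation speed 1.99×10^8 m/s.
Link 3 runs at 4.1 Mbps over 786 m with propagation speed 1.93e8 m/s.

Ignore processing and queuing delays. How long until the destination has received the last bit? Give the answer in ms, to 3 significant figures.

L = 1062 × 8 = 8496 bits.
Transmission delay per hop = L/R = 8496/4.1e+06 = 2.0722 ms; 3 hops → 6.21659 ms.
Propagation delays (d/s per hop): 0.0055, 0.00698492, 0.00407254 ms; sum = 0.0165575 ms.
End-to-end = 6.23 ms.

6.23 ms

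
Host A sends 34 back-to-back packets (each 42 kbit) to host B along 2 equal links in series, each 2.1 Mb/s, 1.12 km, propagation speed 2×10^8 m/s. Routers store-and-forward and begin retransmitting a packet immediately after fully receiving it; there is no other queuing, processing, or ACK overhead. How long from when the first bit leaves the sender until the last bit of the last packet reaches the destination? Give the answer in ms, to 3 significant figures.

Per-hop transmission t_tx = L/R = 42000/2100000 = 20 ms.
Per-hop propagation t_prop = 1120/200000000 = 0.0056 ms.
Pipeline fill: first packet needs 2·t_tx to clear all hops; remaining 33 packets each add one t_tx.
Total = (2+34-1)·t_tx + 2·t_prop = 35·20 + 2·0.0056 = 700 ms.

700 ms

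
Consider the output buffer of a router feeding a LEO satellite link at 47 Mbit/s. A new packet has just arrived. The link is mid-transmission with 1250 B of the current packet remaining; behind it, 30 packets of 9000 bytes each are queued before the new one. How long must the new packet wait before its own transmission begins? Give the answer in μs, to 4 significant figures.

46170 μs

Each queued packet: L/R = 72000/47000000 = 1531.91 μs.
30 queued → 45957.4 μs.
Plus remaining 10000 bits of current packet: 212.766 μs.
Queuing delay = 46170 μs.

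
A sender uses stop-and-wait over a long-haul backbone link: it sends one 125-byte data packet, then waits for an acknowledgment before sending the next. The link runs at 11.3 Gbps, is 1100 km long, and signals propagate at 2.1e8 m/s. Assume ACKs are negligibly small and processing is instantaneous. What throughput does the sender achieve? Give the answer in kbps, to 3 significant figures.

95.5 kbps

t_tx = L/R = 1000/11300000000 = 8.84956e-08 s.
t_prop = 1100000/210000000 = 0.0052381 s; RTT = 0.0104762 s.
Cycle = t_tx + RTT = 0.0104763 s.
Throughput = L / cycle = 1000 / 0.0104763 = 95.5 kbps.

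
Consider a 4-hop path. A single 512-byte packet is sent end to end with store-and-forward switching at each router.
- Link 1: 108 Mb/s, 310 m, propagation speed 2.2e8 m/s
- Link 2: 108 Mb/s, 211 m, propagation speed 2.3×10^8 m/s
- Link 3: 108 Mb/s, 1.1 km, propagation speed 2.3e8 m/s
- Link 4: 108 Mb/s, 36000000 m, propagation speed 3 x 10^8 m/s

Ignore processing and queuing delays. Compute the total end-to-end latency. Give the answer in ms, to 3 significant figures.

L = 512 × 8 = 4096 bits.
Transmission delay per hop = L/R = 4096/108000000 = 0.0379259 ms; 4 hops → 0.151704 ms.
Propagation delays (d/s per hop): 0.00140909, 0.000917391, 0.00478261, 120 ms; sum = 120.007 ms.
End-to-end = 120 ms.

120 ms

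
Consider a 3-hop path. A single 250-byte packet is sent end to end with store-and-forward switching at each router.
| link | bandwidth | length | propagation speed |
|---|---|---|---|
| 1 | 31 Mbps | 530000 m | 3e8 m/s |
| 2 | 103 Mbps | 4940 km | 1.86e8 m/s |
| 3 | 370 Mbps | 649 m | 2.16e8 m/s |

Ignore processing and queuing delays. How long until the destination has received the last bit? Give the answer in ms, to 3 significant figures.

L = 250 × 8 = 2000 bits.
Transmission delays (L/R per hop): 0.0645161, 0.0194175, 0.00540541 ms; sum = 0.089339 ms.
Propagation delays (d/s per hop): 1.76667, 26.5591, 0.00300463 ms; sum = 28.3288 ms.
End-to-end = 28.4 ms.

28.4 ms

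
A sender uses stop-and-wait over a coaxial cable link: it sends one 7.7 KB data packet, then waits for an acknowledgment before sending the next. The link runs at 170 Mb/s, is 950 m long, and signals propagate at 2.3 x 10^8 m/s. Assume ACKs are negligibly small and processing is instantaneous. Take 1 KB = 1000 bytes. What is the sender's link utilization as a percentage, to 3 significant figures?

97.8 %

t_tx = L/R = 61600/170000000 = 0.000362353 s.
t_prop = 950/2.3e+08 = 4.13043e-06 s; RTT = 8.26087e-06 s.
Cycle = t_tx + RTT = 0.000370614 s.
Utilization = t_tx / cycle = 0.000362353/0.000370614 = 97.8 %.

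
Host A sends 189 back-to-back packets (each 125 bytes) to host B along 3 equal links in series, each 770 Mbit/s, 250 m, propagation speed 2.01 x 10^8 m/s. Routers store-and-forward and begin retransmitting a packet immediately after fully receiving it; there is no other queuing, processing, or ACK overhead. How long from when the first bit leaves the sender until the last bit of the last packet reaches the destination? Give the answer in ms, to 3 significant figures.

0.252 ms

Per-hop transmission t_tx = L/R = 1000/770000000 = 0.0012987 ms.
Per-hop propagation t_prop = 250/2.01e+08 = 0.00124378 ms.
Pipeline fill: first packet needs 3·t_tx to clear all hops; remaining 188 packets each add one t_tx.
Total = (3+189-1)·t_tx + 3·t_prop = 191·0.0012987 + 3·0.00124378 = 0.252 ms.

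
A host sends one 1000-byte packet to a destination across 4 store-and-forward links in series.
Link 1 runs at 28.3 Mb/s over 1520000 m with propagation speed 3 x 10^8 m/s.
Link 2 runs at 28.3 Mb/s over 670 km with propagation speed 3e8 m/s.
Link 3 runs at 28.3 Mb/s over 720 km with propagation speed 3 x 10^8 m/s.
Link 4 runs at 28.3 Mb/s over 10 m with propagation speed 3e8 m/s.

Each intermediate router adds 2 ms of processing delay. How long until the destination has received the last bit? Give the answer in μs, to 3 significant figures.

L = 1000 × 8 = 8000 bits.
Transmission delay per hop = L/R = 8000/28300000 = 282.686 μs; 4 hops → 1130.74 μs.
Propagation delays (d/s per hop): 5066.67, 2233.33, 2400, 0.0333333 μs; sum = 9700.03 μs.
Processing at 3 router(s): 3 × 2 ms = 6000 μs.
End-to-end = 16800 μs.

16800 μs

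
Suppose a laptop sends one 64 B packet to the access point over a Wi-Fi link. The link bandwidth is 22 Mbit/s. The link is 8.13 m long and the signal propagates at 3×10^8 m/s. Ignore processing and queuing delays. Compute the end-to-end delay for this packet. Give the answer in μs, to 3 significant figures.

23.3 μs

L = 64 × 8 = 512 bits.
Transmission delay = L/R = 512 / 22000000 = 23.2727 μs.
Propagation delay = d/s = 8.13 m / 300000000 m/s = 0.0271 μs.
Total = 23.3 μs.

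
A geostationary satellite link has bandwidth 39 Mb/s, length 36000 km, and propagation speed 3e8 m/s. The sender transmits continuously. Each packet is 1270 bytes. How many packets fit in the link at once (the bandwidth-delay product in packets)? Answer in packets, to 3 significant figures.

Propagation delay = 36000000 / 300000000 = 0.12 s.
BDP = R × t_prop = 39000000 × 0.12 = 4680000 bits.
In packets of 10160 bits: 461 packets.

461 packets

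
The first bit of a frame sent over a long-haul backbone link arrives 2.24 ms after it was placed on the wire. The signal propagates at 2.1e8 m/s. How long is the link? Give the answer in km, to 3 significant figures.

470 km

d = s × t_prop = 210000000 × 0.00224 = 470 km.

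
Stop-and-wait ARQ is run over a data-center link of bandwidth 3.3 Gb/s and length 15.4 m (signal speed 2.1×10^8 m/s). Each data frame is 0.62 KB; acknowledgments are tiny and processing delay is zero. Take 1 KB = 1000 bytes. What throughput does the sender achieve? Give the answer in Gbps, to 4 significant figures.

3.007 Gbps

t_tx = L/R = 4960/3300000000 = 1.50303e-06 s.
t_prop = 15.4/210000000 = 7.33333e-08 s; RTT = 1.46667e-07 s.
Cycle = t_tx + RTT = 1.6497e-06 s.
Throughput = L / cycle = 4960 / 1.6497e-06 = 3.007 Gbps.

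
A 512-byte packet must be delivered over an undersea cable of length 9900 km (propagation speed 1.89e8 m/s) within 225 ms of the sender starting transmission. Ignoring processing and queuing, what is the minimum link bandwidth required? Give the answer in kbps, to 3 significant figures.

23.7 kbps

L = 4096 bits.
Propagation delay = 9900000 / 189000000 = 52.381 ms.
Transmission budget = 225 − 52.381 = 172.619 ms.
R ≥ L / t_tx = 4096 bits / 0.172619 s = 23.7 kbps.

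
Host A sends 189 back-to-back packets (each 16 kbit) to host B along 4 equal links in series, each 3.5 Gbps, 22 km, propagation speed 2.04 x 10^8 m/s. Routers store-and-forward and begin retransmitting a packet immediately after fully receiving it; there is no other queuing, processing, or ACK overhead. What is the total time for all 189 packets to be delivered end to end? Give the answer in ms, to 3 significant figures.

Per-hop transmission t_tx = L/R = 16000/3500000000 = 0.00457143 ms.
Per-hop propagation t_prop = 22000/204000000 = 0.107843 ms.
Pipeline fill: first packet needs 4·t_tx to clear all hops; remaining 188 packets each add one t_tx.
Total = (4+189-1)·t_tx + 4·t_prop = 192·0.00457143 + 4·0.107843 = 1.31 ms.

1.31 ms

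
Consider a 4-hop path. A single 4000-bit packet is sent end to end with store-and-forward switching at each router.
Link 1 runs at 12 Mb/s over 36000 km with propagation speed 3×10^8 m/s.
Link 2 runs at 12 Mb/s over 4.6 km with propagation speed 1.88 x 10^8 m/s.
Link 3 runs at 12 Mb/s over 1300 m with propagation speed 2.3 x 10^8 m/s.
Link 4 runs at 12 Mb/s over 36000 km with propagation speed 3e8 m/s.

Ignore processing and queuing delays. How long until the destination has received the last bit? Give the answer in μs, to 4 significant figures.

241400 μs

Transmission delay per hop = L/R = 4000/12000000 = 333.333 μs; 4 hops → 1333.33 μs.
Propagation delays (d/s per hop): 120000, 24.4681, 5.65217, 120000 μs; sum = 240030 μs.
End-to-end = 241400 μs.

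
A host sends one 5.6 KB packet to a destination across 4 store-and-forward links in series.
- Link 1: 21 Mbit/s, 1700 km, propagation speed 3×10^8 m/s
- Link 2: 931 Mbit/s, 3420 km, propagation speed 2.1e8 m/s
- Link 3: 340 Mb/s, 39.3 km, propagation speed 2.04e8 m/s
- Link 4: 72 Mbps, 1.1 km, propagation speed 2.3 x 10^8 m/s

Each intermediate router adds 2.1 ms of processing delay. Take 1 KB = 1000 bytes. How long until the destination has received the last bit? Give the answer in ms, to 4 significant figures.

L = 44800 bits.
Transmission delays (L/R per hop): 2.13333, 0.0481203, 0.131765, 0.622222 ms; sum = 2.93544 ms.
Propagation delays (d/s per hop): 5.66667, 16.2857, 0.192647, 0.00478261 ms; sum = 22.1498 ms.
Processing at 3 router(s): 3 × 2.1 ms = 6.3 ms.
End-to-end = 31.39 ms.

31.39 ms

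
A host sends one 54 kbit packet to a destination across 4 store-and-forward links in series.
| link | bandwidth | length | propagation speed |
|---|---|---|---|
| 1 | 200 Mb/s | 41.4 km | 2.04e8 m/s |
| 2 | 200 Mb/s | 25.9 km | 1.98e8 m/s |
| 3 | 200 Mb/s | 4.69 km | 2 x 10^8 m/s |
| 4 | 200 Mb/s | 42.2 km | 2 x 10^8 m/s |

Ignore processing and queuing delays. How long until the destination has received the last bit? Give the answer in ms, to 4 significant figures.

1.648 ms

L = 54000 bits.
Transmission delay per hop = L/R = 54000/200000000 = 0.27 ms; 4 hops → 1.08 ms.
Propagation delays (d/s per hop): 0.202941, 0.130808, 0.02345, 0.211 ms; sum = 0.568199 ms.
End-to-end = 1.648 ms.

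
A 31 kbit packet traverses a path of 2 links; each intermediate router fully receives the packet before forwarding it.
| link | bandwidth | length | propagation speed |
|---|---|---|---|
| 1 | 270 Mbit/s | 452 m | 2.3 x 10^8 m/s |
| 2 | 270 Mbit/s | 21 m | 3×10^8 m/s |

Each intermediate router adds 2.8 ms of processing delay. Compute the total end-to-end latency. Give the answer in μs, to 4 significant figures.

3032 μs

L = 31000 bits.
Transmission delay per hop = L/R = 31000/270000000 = 114.815 μs; 2 hops → 229.63 μs.
Propagation delays (d/s per hop): 1.96522, 0.07 μs; sum = 2.03522 μs.
Processing at 1 router(s): 1 × 2.8 ms = 2800 μs.
End-to-end = 3032 μs.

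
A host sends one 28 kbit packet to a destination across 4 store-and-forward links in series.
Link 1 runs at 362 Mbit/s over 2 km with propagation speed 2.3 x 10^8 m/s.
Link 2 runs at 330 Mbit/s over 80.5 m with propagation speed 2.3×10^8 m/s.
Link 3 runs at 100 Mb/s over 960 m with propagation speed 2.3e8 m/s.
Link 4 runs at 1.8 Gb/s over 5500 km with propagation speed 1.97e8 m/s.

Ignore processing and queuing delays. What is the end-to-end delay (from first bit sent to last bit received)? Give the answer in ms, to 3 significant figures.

L = 28000 bits.
Transmission delays (L/R per hop): 0.0773481, 0.0848485, 0.28, 0.0155556 ms; sum = 0.457752 ms.
Propagation delays (d/s per hop): 0.00869565, 0.00035, 0.00417391, 27.9188 ms; sum = 27.932 ms.
End-to-end = 28.4 ms.

28.4 ms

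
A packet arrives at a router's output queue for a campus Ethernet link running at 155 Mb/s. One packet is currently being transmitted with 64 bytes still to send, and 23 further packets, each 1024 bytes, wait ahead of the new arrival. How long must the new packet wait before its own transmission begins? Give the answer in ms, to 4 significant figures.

1.219 ms

Each queued packet: L/R = 8192/155000000 = 0.0528516 ms.
23 queued → 1.21559 ms.
Plus remaining 512 bits of current packet: 0.00330323 ms.
Queuing delay = 1.219 ms.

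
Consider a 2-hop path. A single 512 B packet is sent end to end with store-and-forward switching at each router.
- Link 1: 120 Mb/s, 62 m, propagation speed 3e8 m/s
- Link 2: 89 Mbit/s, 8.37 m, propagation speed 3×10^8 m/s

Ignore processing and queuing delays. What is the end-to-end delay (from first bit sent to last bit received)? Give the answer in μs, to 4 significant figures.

L = 512 × 8 = 4096 bits.
Transmission delays (L/R per hop): 34.1333, 46.0225 μs; sum = 80.1558 μs.
Propagation delays (d/s per hop): 0.206667, 0.0279 μs; sum = 0.234567 μs.
End-to-end = 80.39 μs.

80.39 μs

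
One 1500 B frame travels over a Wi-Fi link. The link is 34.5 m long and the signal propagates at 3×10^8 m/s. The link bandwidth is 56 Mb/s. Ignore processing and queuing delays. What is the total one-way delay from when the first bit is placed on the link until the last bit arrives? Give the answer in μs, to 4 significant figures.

214.4 μs

L = 1500 × 8 = 12000 bits.
Transmission delay = L/R = 12000 / 56000000 = 214.286 μs.
Propagation delay = d/s = 34.5 m / 300000000 m/s = 0.115 μs.
Total = 214.4 μs.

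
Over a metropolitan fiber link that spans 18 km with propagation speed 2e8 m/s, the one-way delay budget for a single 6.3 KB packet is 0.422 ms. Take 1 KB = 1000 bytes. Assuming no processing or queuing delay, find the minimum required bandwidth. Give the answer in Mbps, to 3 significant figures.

152 Mbps

L = 50400 bits.
Propagation delay = 18000 / 200000000 = 0.09 ms.
Transmission budget = 0.422 − 0.09 = 0.332 ms.
R ≥ L / t_tx = 50400 bits / 0.000332 s = 152 Mbps.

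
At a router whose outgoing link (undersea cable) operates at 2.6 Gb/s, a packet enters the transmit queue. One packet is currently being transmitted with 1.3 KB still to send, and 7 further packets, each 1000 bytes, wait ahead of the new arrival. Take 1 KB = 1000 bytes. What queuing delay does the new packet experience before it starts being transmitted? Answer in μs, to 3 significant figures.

Each queued packet: L/R = 8000/2600000000 = 3.07692 μs.
7 queued → 21.5385 μs.
Plus remaining 10400 bits of current packet: 4 μs.
Queuing delay = 25.5 μs.

25.5 μs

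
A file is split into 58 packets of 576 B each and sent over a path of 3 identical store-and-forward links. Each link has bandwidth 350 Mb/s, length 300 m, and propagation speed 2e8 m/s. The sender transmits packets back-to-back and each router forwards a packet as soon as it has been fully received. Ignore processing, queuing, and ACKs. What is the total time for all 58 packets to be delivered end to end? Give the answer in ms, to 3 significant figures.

0.794 ms

Per-hop transmission t_tx = L/R = 4608/350000000 = 0.0131657 ms.
Per-hop propagation t_prop = 300/200000000 = 0.0015 ms.
Pipeline fill: first packet needs 3·t_tx to clear all hops; remaining 57 packets each add one t_tx.
Total = (3+58-1)·t_tx + 3·t_prop = 60·0.0131657 + 3·0.0015 = 0.794 ms.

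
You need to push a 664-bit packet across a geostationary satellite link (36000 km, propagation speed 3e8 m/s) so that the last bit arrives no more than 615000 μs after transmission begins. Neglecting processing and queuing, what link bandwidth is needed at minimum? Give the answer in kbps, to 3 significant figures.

Propagation delay = 36000000 / 300000000 = 120000 μs.
Transmission budget = 615000 − 120000 = 495000 μs.
R ≥ L / t_tx = 664 bits / 0.495 s = 1.34 kbps.

1.34 kbps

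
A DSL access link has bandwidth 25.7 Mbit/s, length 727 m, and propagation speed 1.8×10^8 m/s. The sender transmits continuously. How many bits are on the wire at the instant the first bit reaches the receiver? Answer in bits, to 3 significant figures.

Propagation delay = 727 / 180000000 = 4.03889e-06 s.
BDP = R × t_prop = 25700000 × 4.03889e-06 = 103.799 bits.

104 bits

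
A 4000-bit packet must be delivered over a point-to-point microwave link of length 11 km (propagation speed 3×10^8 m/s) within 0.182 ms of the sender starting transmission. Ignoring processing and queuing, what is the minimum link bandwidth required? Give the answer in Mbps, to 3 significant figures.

27.5 Mbps

Propagation delay = 11000 / 300000000 = 0.0366667 ms.
Transmission budget = 0.182 − 0.0366667 = 0.145333 ms.
R ≥ L / t_tx = 4000 bits / 0.000145333 s = 27.5 Mbps.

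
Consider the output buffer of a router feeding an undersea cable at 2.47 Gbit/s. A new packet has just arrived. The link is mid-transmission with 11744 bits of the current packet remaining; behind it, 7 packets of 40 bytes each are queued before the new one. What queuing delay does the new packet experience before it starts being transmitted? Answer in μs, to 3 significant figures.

5.66 μs

Each queued packet: L/R = 320/2470000000 = 0.129555 μs.
7 queued → 0.906883 μs.
Plus remaining 11744 bits of current packet: 4.75466 μs.
Queuing delay = 5.66 μs.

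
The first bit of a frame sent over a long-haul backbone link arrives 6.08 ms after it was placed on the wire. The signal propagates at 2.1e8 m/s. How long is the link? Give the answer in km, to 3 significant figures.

1280 km

d = s × t_prop = 210000000 × 0.00608 = 1280 km.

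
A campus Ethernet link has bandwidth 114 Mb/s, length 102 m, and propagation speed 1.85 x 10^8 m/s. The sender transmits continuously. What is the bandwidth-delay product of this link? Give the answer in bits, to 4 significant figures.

Propagation delay = 102 / 185000000 = 5.51351e-07 s.
BDP = R × t_prop = 114000000 × 5.51351e-07 = 62.8541 bits.

62.85 bits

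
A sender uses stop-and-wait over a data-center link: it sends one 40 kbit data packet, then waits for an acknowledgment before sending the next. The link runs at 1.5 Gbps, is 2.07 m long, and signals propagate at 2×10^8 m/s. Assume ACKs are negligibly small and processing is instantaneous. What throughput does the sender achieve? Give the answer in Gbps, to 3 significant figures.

1.50 Gbps

t_tx = L/R = 40000/1500000000 = 2.66667e-05 s.
t_prop = 2.07/200000000 = 1.035e-08 s; RTT = 2.07e-08 s.
Cycle = t_tx + RTT = 2.66874e-05 s.
Throughput = L / cycle = 40000 / 2.66874e-05 = 1.50 Gbps.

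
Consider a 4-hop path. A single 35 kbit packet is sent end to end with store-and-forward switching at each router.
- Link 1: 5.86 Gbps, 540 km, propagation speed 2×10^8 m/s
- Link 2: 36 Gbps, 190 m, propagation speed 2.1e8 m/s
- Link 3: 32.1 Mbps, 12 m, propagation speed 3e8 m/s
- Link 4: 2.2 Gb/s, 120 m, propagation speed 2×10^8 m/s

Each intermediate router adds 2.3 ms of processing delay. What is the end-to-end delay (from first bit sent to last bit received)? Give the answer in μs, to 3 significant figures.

10700 μs

L = 35000 bits.
Transmission delays (L/R per hop): 5.9727, 0.972222, 1090.34, 15.9091 μs; sum = 1113.2 μs.
Propagation delays (d/s per hop): 2700, 0.904762, 0.04, 0.6 μs; sum = 2701.54 μs.
Processing at 3 router(s): 3 × 2.3 ms = 6900 μs.
End-to-end = 10700 μs.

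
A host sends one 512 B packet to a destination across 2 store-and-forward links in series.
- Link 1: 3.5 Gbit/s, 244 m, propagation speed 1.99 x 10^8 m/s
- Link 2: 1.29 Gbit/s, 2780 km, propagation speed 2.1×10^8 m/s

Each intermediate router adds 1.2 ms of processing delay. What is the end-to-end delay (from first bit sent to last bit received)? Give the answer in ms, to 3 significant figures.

14.4 ms

L = 512 × 8 = 4096 bits.
Transmission delays (L/R per hop): 0.00117029, 0.00317519 ms; sum = 0.00434548 ms.
Propagation delays (d/s per hop): 0.00122613, 13.2381 ms; sum = 13.2393 ms.
Processing at 1 router(s): 1 × 1.2 ms = 1.2 ms.
End-to-end = 14.4 ms.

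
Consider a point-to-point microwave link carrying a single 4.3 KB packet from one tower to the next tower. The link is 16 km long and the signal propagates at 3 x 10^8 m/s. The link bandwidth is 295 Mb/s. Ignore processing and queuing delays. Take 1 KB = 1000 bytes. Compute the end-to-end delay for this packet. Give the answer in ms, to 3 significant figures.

0.170 ms

L = 34400 bits.
Transmission delay = L/R = 34400 / 295000000 = 0.11661 ms.
Propagation delay = d/s = 16000 m / 300000000 m/s = 0.0533333 ms.
Total = 0.170 ms.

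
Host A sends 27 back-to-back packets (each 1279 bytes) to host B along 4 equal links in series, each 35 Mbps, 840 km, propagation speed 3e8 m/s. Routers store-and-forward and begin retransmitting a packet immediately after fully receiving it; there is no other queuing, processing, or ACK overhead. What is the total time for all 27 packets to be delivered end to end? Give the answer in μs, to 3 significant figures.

20000 μs

Per-hop transmission t_tx = L/R = 10232/35000000 = 292.343 μs.
Per-hop propagation t_prop = 840000/300000000 = 2800 μs.
Pipeline fill: first packet needs 4·t_tx to clear all hops; remaining 26 packets each add one t_tx.
Total = (4+27-1)·t_tx + 4·t_prop = 30·292.343 + 4·2800 = 20000 μs.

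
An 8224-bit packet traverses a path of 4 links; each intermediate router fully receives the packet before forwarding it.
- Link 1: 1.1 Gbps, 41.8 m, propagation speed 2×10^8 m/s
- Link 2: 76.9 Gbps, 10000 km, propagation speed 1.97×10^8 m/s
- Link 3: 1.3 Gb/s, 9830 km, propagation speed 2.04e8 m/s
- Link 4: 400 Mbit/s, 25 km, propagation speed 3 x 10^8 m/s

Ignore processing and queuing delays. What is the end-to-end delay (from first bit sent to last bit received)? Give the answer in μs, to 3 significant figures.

99100 μs

Transmission delays (L/R per hop): 7.47636, 0.106944, 6.32615, 20.56 μs; sum = 34.4695 μs.
Propagation delays (d/s per hop): 0.209, 50761.4, 48186.3, 83.3333 μs; sum = 99031.2 μs.
End-to-end = 99100 μs.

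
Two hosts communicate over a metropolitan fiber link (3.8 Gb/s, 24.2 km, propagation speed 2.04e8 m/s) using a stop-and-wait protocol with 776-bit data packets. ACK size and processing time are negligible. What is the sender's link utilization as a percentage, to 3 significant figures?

0.0860 %

t_tx = L/R = 776/3800000000 = 2.04211e-07 s.
t_prop = 24200/204000000 = 0.000118627 s; RTT = 0.000237255 s.
Cycle = t_tx + RTT = 0.000237459 s.
Utilization = t_tx / cycle = 2.04211e-07/0.000237459 = 0.0860 %.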